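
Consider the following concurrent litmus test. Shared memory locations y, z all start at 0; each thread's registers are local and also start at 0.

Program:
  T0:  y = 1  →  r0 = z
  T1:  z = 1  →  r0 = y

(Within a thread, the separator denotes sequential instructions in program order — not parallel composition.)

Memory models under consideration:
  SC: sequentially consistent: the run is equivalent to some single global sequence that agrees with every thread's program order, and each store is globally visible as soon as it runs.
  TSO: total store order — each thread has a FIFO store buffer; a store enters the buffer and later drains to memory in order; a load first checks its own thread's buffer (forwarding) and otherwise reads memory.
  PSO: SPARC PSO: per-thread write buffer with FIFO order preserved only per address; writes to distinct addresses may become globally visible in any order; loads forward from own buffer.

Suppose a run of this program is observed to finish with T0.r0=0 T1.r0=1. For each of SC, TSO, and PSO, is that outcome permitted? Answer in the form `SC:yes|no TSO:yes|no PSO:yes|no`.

outcome vector order: (T0.r0,T1.r0)
SC (3): 01; 10; 11
TSO (4): 00; 01; 10; 11
PSO (4): 00; 01; 10; 11
target 01 ∈ {SC,TSO,PSO}

SC:yes TSO:yes PSO:yes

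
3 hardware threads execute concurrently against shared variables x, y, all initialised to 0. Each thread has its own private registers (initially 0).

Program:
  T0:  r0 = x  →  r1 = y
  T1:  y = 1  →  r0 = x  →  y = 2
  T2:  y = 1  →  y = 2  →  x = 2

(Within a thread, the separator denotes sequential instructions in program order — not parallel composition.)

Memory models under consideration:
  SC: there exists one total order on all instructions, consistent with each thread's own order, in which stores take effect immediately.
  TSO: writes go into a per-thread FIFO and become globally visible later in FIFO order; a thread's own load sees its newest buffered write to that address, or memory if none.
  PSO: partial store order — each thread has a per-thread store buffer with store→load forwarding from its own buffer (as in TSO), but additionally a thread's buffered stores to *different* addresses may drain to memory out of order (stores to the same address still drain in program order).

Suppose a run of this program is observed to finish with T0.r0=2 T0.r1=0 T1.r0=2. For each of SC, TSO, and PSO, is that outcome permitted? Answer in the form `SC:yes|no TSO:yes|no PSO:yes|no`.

outcome vector order: (T0.r0,T0.r1,T1.r0)
[SC] allowed = {0/0/0 0/0/2 0/1/0 0/1/2 0/2/0 0/2/2 2/1/0 2/1/2 2/2/0 2/2/2}
[TSO] allowed = {0/0/0 0/0/2 0/1/0 0/1/2 0/2/0 0/2/2 2/1/0 2/1/2 2/2/0 2/2/2}
[PSO] allowed = {0/0/0 0/0/2 0/1/0 0/1/2 0/2/0 0/2/2 2/0/0 2/0/2 2/1/0 2/1/2 2/2/0 2/2/2}
target 2/0/2 ∈ {PSO}

SC:no TSO:no PSO:yes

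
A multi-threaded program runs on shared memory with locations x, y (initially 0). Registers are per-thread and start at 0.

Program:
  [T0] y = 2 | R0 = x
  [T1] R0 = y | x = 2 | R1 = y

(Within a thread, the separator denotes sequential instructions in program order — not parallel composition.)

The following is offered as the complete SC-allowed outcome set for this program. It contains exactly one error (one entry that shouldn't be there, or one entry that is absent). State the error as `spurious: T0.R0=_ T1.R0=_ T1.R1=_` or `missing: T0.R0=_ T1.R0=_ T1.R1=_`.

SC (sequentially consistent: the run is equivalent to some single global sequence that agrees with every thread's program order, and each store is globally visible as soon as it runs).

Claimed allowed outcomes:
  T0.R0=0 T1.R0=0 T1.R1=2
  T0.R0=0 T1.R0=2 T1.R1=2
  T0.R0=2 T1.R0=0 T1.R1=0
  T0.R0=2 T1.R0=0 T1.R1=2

missing: T0.R0=2 T1.R0=2 T1.R1=2

outcome vector order: (T0.R0,T1.R0,T1.R1)
[SC] allowed = {(0,0,2), (0,2,2), (2,0,0), (2,0,2), (2,2,2)}
SC∖claimed = {(2,2,2)}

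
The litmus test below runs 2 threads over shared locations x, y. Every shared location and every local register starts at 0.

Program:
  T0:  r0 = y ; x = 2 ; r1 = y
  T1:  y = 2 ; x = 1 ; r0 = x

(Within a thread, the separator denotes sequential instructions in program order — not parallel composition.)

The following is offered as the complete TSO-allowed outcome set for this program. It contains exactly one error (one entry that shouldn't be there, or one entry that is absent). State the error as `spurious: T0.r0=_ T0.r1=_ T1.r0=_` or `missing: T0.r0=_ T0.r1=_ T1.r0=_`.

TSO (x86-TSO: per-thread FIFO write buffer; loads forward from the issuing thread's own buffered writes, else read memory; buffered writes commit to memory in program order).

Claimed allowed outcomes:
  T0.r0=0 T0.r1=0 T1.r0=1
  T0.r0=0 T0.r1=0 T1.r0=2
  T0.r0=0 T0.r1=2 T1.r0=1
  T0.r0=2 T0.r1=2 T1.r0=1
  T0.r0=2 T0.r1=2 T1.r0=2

outcome vector order: (T0.r0,T0.r1,T1.r0)
under TSO → 0/0/1, 0/0/2, 0/2/1, 0/2/2, 2/2/1, 2/2/2
TSO∖claimed = {0/2/2}

missing: T0.r0=0 T0.r1=2 T1.r0=2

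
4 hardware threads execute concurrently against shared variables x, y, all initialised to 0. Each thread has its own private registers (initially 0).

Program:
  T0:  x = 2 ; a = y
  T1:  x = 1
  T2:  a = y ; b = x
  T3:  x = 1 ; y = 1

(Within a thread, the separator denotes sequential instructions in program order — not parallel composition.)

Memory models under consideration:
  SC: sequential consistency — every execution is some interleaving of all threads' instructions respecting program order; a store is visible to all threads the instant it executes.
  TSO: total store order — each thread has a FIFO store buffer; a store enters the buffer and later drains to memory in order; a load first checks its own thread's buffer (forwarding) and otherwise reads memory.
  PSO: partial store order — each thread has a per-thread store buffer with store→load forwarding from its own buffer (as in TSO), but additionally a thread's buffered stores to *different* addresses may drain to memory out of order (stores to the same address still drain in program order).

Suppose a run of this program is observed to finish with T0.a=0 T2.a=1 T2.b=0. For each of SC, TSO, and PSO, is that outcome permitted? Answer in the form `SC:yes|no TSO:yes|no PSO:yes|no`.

outcome vector order: (T0.a,T2.a,T2.b)
SC: 10 outcomes — {(0,0,0) (0,0,1) (0,0,2) (0,1,1) (0,1,2) (1,0,0) (1,0,1) (1,0,2) (1,1,1) (1,1,2)}
TSO: 10 outcomes — {(0,0,0) (0,0,1) (0,0,2) (0,1,1) (0,1,2) (1,0,0) (1,0,1) (1,0,2) (1,1,1) (1,1,2)}
PSO: 12 outcomes — {(0,0,0) (0,0,1) (0,0,2) (0,1,0) (0,1,1) (0,1,2) (1,0,0) (1,0,1) (1,0,2) (1,1,0) (1,1,1) (1,1,2)}
target (0,1,0) ∈ {PSO}

SC:no TSO:no PSO:yes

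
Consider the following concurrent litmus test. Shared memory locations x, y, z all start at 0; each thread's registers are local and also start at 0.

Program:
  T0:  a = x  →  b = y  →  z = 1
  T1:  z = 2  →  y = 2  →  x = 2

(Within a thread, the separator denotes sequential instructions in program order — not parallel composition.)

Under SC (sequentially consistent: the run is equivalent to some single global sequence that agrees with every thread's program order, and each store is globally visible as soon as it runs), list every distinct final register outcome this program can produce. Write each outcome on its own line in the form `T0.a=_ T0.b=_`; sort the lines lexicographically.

outcome vector order: (T0.a,T0.b)
|SC outcomes| = 3

T0.a=0 T0.b=0
T0.a=0 T0.b=2
T0.a=2 T0.b=2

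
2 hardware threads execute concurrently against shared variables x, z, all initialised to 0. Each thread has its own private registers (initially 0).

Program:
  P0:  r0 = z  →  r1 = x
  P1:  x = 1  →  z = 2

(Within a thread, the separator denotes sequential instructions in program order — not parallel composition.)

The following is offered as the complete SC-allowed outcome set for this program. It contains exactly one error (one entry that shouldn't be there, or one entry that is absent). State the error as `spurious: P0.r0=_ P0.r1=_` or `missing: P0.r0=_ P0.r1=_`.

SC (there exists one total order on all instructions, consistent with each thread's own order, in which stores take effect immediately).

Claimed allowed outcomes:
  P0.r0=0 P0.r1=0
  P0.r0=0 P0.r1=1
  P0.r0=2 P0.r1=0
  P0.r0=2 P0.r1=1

spurious: P0.r0=2 P0.r1=0

outcome vector order: (P0.r0,P0.r1)
SC (3): 00, 01, 21
claimed∖SC = {20}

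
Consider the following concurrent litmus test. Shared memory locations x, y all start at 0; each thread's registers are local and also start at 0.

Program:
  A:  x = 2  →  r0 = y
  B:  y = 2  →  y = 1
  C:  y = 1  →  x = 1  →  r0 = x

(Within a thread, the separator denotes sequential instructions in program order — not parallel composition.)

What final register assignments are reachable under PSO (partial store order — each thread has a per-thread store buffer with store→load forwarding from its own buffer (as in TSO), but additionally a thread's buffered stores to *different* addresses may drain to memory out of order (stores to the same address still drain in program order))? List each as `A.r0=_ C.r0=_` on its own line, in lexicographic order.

A.r0=0 C.r0=1
A.r0=0 C.r0=2
A.r0=1 C.r0=1
A.r0=1 C.r0=2
A.r0=2 C.r0=1
A.r0=2 C.r0=2

outcome vector order: (A.r0,C.r0)
|PSO outcomes| = 6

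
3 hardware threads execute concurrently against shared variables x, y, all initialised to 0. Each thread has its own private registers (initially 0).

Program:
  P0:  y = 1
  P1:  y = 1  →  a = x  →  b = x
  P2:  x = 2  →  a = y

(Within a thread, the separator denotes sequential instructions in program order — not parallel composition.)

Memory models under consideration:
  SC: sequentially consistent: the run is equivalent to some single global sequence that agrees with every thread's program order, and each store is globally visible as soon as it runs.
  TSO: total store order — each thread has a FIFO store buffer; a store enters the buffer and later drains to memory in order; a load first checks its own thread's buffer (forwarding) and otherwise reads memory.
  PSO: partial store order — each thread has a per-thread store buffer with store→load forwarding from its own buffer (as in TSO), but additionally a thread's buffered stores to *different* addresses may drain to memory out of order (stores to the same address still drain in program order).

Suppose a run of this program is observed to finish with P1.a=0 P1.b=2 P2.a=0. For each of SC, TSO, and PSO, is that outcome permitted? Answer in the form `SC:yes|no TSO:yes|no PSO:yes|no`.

SC:no TSO:yes PSO:yes

outcome vector order: (P1.a,P1.b,P2.a)
SC: 4 outcomes — {(0,0,1) (0,2,1) (2,2,0) (2,2,1)}
TSO: 6 outcomes — {(0,0,0) (0,0,1) (0,2,0) (0,2,1) (2,2,0) (2,2,1)}
PSO: 6 outcomes — {(0,0,0) (0,0,1) (0,2,0) (0,2,1) (2,2,0) (2,2,1)}
target (0,2,0) ∈ {TSO,PSO}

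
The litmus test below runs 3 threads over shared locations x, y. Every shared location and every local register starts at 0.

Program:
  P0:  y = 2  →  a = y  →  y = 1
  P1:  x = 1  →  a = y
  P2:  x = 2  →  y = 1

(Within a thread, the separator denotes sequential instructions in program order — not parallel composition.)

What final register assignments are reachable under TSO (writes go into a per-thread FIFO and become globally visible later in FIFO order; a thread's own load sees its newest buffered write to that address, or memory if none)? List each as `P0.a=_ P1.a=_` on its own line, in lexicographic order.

outcome vector order: (P0.a,P1.a)
|TSO outcomes| = 6

P0.a=1 P1.a=0
P0.a=1 P1.a=1
P0.a=1 P1.a=2
P0.a=2 P1.a=0
P0.a=2 P1.a=1
P0.a=2 P1.a=2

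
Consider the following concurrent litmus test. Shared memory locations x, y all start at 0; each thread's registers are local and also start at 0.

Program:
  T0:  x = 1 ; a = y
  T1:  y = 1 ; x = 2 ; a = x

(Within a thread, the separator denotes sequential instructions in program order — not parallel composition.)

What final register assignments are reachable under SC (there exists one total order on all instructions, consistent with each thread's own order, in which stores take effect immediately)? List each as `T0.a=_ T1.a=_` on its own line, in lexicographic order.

T0.a=0 T1.a=2
T0.a=1 T1.a=1
T0.a=1 T1.a=2

outcome vector order: (T0.a,T1.a)
|SC outcomes| = 3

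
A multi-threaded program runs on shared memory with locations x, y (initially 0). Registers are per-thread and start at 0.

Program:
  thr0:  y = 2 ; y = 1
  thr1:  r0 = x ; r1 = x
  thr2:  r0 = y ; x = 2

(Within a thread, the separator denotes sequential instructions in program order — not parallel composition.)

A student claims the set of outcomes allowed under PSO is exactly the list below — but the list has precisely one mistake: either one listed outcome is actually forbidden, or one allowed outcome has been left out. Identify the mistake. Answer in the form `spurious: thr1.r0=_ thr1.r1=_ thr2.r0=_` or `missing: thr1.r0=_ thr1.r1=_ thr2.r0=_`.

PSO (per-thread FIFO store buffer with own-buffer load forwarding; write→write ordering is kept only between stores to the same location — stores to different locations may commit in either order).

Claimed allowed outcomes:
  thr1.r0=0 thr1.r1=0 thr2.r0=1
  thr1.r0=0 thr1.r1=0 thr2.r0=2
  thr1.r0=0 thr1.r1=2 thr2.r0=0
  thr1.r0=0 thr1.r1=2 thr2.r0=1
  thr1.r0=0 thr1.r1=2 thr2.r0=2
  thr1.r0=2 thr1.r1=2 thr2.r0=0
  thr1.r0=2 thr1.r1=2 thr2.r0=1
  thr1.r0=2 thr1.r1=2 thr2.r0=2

missing: thr1.r0=0 thr1.r1=0 thr2.r0=0

outcome vector order: (thr1.r0,thr1.r1,thr2.r0)
PSO (9): <0 0 0>, <0 0 1>, <0 0 2>, <0 2 0>, <0 2 1>, <0 2 2>, <2 2 0>, <2 2 1>, <2 2 2>
PSO∖claimed = {<0 0 0>}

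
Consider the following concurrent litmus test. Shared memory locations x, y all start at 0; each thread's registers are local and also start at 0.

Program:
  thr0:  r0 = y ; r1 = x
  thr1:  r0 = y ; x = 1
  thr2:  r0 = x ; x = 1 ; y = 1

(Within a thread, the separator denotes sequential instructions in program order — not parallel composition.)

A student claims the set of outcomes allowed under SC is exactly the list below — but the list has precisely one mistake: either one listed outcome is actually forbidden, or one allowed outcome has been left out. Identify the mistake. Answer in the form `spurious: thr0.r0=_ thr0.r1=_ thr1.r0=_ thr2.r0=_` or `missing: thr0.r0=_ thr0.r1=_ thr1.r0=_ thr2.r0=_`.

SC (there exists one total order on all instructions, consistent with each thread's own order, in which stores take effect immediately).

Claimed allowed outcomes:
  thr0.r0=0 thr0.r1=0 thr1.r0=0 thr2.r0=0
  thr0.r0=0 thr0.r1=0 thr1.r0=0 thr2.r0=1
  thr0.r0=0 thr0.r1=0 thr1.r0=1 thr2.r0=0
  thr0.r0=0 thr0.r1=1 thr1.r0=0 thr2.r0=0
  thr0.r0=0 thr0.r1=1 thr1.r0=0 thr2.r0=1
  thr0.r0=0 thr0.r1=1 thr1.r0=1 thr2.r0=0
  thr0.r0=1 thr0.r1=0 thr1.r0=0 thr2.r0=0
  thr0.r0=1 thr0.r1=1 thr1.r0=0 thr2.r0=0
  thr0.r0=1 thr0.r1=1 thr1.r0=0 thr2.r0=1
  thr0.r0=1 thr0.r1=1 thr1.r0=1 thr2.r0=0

spurious: thr0.r0=1 thr0.r1=0 thr1.r0=0 thr2.r0=0

outcome vector order: (thr0.r0,thr0.r1,thr1.r0,thr2.r0)
SC: 9 outcomes — {<0 0 0 0>, <0 0 0 1>, <0 0 1 0>, <0 1 0 0>, <0 1 0 1>, <0 1 1 0>, <1 1 0 0>, <1 1 0 1>, <1 1 1 0>}
claimed∖SC = {<1 0 0 0>}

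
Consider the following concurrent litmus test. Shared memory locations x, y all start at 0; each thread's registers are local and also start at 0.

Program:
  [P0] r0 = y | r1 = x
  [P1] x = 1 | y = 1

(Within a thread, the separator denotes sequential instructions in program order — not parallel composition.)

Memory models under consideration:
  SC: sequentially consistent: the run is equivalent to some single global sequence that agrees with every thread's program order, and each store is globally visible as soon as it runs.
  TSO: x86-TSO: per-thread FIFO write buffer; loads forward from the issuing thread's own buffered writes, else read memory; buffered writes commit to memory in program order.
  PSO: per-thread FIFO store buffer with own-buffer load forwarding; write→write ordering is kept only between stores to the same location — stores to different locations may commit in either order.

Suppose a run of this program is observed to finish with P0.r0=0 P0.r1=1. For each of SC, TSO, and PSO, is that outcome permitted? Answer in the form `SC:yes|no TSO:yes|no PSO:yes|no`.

SC:yes TSO:yes PSO:yes

outcome vector order: (P0.r0,P0.r1)
under SC → 00 01 11
under TSO → 00 01 11
under PSO → 00 01 10 11
target 01 ∈ {SC,TSO,PSO}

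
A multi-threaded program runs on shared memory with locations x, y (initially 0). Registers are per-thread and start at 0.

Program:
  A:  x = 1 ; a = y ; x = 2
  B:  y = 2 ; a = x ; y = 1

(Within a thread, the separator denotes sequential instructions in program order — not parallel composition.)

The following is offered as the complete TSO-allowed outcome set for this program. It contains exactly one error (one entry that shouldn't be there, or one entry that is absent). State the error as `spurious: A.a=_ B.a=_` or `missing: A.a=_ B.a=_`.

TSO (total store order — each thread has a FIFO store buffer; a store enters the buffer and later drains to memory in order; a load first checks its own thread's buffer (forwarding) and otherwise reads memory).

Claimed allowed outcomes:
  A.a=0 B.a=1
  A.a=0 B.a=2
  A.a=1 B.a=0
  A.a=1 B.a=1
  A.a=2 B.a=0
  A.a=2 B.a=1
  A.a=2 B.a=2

missing: A.a=0 B.a=0

outcome vector order: (A.a,B.a)
TSO (8): <0 0>, <0 1>, <0 2>, <1 0>, <1 1>, <2 0>, <2 1>, <2 2>
TSO∖claimed = {<0 0>}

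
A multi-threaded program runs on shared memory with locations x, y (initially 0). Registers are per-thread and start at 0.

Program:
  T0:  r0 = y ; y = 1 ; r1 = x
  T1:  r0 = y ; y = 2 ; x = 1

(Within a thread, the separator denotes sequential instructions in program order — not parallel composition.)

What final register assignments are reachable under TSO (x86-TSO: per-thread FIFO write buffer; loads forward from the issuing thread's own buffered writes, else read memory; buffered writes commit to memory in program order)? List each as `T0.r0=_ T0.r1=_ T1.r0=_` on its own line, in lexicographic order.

T0.r0=0 T0.r1=0 T1.r0=0
T0.r0=0 T0.r1=0 T1.r0=1
T0.r0=0 T0.r1=1 T1.r0=0
T0.r0=0 T0.r1=1 T1.r0=1
T0.r0=2 T0.r1=0 T1.r0=0
T0.r0=2 T0.r1=1 T1.r0=0

outcome vector order: (T0.r0,T0.r1,T1.r0)
|TSO outcomes| = 6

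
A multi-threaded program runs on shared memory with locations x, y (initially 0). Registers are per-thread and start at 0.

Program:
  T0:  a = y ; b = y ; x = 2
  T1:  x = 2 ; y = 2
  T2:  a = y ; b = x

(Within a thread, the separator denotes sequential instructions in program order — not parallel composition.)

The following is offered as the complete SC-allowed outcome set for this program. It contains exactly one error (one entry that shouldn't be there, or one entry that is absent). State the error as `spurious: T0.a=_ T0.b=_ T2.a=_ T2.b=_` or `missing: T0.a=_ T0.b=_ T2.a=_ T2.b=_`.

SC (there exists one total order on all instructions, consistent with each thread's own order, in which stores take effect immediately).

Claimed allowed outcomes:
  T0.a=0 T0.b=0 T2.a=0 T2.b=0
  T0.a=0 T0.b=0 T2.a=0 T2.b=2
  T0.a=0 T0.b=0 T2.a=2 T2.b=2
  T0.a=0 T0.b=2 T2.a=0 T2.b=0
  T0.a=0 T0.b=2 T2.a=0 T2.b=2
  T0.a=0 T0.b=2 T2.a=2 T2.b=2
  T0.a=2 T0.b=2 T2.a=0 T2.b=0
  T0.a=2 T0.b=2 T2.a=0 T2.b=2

missing: T0.a=2 T0.b=2 T2.a=2 T2.b=2

outcome vector order: (T0.a,T0.b,T2.a,T2.b)
SC: 9 outcomes — {(0,0,0,0); (0,0,0,2); (0,0,2,2); (0,2,0,0); (0,2,0,2); (0,2,2,2); (2,2,0,0); (2,2,0,2); (2,2,2,2)}
SC∖claimed = {(2,2,2,2)}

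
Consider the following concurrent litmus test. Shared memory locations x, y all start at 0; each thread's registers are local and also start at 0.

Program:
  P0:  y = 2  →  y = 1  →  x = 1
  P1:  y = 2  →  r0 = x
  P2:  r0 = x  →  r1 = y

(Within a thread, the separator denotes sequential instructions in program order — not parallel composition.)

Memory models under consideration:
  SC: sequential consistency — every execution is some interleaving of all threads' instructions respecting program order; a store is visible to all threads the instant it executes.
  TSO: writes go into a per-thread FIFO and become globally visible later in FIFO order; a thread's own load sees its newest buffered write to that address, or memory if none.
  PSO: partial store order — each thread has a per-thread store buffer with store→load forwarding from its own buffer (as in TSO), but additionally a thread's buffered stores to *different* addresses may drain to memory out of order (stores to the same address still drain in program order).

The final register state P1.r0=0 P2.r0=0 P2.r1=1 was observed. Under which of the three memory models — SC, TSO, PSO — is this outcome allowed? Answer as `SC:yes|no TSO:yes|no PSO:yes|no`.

SC:yes TSO:yes PSO:yes

outcome vector order: (P1.r0,P2.r0,P2.r1)
SC (10): (0,0,0), (0,0,1), (0,0,2), (0,1,1), (0,1,2), (1,0,0), (1,0,1), (1,0,2), (1,1,1), (1,1,2)
TSO (10): (0,0,0), (0,0,1), (0,0,2), (0,1,1), (0,1,2), (1,0,0), (1,0,1), (1,0,2), (1,1,1), (1,1,2)
PSO (12): (0,0,0), (0,0,1), (0,0,2), (0,1,0), (0,1,1), (0,1,2), (1,0,0), (1,0,1), (1,0,2), (1,1,0), (1,1,1), (1,1,2)
target (0,0,1) ∈ {SC,TSO,PSO}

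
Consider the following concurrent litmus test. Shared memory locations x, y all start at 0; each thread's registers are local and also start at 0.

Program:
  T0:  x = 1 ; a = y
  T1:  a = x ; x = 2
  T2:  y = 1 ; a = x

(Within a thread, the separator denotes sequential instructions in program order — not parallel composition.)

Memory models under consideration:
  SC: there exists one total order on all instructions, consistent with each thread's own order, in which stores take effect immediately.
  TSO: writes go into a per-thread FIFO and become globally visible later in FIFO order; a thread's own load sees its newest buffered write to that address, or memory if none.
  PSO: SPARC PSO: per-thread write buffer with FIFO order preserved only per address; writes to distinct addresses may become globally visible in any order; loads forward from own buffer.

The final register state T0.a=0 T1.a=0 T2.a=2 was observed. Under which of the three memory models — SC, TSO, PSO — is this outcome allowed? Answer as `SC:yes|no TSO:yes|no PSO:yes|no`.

outcome vector order: (T0.a,T1.a,T2.a)
SC: 10 outcomes — {(0,0,1) (0,0,2) (0,1,1) (0,1,2) (1,0,0) (1,0,1) (1,0,2) (1,1,0) (1,1,1) (1,1,2)}
TSO: 12 outcomes — {(0,0,0) (0,0,1) (0,0,2) (0,1,0) (0,1,1) (0,1,2) (1,0,0) (1,0,1) (1,0,2) (1,1,0) (1,1,1) (1,1,2)}
PSO: 12 outcomes — {(0,0,0) (0,0,1) (0,0,2) (0,1,0) (0,1,1) (0,1,2) (1,0,0) (1,0,1) (1,0,2) (1,1,0) (1,1,1) (1,1,2)}
target (0,0,2) ∈ {SC,TSO,PSO}

SC:yes TSO:yes PSO:yes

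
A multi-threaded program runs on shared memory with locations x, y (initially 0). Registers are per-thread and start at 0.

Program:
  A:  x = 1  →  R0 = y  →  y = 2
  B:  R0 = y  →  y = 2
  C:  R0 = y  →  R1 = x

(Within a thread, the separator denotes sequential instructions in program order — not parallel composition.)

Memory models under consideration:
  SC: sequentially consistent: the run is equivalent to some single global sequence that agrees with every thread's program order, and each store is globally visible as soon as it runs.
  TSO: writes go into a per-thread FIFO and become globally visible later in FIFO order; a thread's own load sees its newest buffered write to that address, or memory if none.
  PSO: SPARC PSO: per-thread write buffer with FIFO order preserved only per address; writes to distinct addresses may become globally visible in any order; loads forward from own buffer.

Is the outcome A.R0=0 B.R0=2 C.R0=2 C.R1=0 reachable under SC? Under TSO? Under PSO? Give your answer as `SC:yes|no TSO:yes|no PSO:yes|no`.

SC:no TSO:no PSO:yes

outcome vector order: (A.R0,B.R0,C.R0,C.R1)
[SC] allowed = {0000 0001 0021 0200 0201 0221 2000 2001 2020 2021}
[TSO] allowed = {0000 0001 0020 0021 0200 0201 0221 2000 2001 2020 2021}
[PSO] allowed = {0000 0001 0020 0021 0200 0201 0220 0221 2000 2001 2020 2021}
target 0220 ∈ {PSO}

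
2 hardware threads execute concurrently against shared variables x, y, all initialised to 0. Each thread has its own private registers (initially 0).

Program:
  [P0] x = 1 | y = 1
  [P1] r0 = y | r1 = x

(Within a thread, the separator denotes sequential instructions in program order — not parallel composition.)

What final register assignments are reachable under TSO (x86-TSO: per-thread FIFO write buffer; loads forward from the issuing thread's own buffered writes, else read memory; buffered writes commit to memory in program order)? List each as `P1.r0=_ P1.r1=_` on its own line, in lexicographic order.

outcome vector order: (P1.r0,P1.r1)
|TSO outcomes| = 3

P1.r0=0 P1.r1=0
P1.r0=0 P1.r1=1
P1.r0=1 P1.r1=1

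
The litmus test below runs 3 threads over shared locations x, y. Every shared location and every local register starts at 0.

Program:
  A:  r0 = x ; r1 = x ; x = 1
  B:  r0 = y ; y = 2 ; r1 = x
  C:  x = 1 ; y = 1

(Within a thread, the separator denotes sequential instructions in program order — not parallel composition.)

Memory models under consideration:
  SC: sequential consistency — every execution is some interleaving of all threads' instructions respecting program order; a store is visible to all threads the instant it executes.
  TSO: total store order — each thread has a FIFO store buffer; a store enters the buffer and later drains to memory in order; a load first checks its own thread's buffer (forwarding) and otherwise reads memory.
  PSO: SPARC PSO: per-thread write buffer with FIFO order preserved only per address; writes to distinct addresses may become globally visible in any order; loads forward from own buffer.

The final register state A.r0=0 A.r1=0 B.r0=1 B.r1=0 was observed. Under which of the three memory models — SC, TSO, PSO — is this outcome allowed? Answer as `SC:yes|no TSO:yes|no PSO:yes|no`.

SC:no TSO:no PSO:yes

outcome vector order: (A.r0,A.r1,B.r0,B.r1)
SC: 9 outcomes — {0000, 0001, 0011, 0100, 0101, 0111, 1100, 1101, 1111}
TSO: 9 outcomes — {0000, 0001, 0011, 0100, 0101, 0111, 1100, 1101, 1111}
PSO: 12 outcomes — {0000, 0001, 0010, 0011, 0100, 0101, 0110, 0111, 1100, 1101, 1110, 1111}
target 0010 ∈ {PSO}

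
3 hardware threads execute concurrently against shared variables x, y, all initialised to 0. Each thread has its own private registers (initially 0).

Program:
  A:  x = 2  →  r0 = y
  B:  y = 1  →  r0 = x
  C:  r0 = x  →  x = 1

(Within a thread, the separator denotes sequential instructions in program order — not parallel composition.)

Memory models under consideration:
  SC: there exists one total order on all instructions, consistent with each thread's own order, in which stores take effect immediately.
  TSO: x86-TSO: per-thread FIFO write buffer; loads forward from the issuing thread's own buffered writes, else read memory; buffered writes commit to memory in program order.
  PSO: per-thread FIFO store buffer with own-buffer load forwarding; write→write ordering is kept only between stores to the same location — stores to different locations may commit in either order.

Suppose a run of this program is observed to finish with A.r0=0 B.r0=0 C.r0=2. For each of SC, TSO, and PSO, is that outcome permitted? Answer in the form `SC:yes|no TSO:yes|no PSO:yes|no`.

outcome vector order: (A.r0,B.r0,C.r0)
SC (10): 010, 012, 020, 022, 100, 102, 110, 112, 120, 122
TSO (12): 000, 002, 010, 012, 020, 022, 100, 102, 110, 112, 120, 122
PSO (12): 000, 002, 010, 012, 020, 022, 100, 102, 110, 112, 120, 122
target 002 ∈ {TSO,PSO}

SC:no TSO:yes PSO:yes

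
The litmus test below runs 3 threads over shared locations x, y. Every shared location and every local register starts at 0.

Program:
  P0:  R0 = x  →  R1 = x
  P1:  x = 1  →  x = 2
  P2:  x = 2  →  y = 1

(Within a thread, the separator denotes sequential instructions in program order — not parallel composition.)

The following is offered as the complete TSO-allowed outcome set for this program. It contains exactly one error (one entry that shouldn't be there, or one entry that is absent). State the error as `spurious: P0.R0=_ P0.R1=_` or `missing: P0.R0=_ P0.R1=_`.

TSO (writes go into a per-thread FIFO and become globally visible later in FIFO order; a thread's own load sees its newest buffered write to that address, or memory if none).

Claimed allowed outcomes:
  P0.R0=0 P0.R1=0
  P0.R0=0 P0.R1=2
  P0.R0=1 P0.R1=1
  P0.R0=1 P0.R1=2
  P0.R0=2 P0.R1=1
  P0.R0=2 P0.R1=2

outcome vector order: (P0.R0,P0.R1)
under TSO → 0/0; 0/1; 0/2; 1/1; 1/2; 2/1; 2/2
TSO∖claimed = {0/1}

missing: P0.R0=0 P0.R1=1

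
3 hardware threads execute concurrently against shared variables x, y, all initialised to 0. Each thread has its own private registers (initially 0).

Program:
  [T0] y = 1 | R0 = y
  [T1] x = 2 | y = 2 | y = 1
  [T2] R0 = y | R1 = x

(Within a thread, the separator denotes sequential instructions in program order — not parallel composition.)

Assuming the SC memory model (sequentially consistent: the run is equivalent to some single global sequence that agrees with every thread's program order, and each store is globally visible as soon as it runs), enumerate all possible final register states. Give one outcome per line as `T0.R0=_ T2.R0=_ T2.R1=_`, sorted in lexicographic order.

T0.R0=1 T2.R0=0 T2.R1=0
T0.R0=1 T2.R0=0 T2.R1=2
T0.R0=1 T2.R0=1 T2.R1=0
T0.R0=1 T2.R0=1 T2.R1=2
T0.R0=1 T2.R0=2 T2.R1=2
T0.R0=2 T2.R0=0 T2.R1=0
T0.R0=2 T2.R0=0 T2.R1=2
T0.R0=2 T2.R0=1 T2.R1=0
T0.R0=2 T2.R0=1 T2.R1=2
T0.R0=2 T2.R0=2 T2.R1=2

outcome vector order: (T0.R0,T2.R0,T2.R1)
|SC outcomes| = 10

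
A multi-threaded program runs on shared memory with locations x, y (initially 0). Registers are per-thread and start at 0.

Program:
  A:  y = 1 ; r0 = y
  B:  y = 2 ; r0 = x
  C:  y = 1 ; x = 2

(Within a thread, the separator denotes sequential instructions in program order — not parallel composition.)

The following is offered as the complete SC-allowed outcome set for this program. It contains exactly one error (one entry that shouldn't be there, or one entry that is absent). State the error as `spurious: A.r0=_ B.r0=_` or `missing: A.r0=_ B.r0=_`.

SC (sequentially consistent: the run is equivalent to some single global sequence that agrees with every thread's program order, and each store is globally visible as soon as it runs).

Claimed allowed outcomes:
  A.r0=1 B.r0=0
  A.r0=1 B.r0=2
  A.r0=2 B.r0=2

missing: A.r0=2 B.r0=0

outcome vector order: (A.r0,B.r0)
under SC → 1/0, 1/2, 2/0, 2/2
SC∖claimed = {2/0}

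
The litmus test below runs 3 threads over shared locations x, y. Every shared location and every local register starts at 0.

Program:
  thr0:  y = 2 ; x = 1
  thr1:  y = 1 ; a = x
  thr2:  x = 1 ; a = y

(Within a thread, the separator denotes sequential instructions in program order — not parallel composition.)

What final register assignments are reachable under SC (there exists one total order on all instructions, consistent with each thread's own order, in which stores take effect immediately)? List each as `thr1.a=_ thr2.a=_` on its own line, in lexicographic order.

outcome vector order: (thr1.a,thr2.a)
|SC outcomes| = 5

thr1.a=0 thr2.a=1
thr1.a=0 thr2.a=2
thr1.a=1 thr2.a=0
thr1.a=1 thr2.a=1
thr1.a=1 thr2.a=2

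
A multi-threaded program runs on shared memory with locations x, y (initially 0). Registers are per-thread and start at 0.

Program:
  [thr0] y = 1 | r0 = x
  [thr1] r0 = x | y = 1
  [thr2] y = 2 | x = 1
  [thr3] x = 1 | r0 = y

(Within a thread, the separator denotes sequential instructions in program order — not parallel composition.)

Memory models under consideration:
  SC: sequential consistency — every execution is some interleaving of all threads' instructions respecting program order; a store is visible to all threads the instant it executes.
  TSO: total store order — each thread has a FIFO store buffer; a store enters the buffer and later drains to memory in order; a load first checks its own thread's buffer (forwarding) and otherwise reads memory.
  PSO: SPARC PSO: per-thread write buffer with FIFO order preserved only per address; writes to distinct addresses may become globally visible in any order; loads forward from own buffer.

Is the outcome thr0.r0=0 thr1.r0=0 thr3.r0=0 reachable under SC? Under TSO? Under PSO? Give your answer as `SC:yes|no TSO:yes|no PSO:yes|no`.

outcome vector order: (thr0.r0,thr1.r0,thr3.r0)
[SC] allowed = {(0,0,1); (0,0,2); (0,1,1); (0,1,2); (1,0,0); (1,0,1); (1,0,2); (1,1,0); (1,1,1); (1,1,2)}
[TSO] allowed = {(0,0,0); (0,0,1); (0,0,2); (0,1,0); (0,1,1); (0,1,2); (1,0,0); (1,0,1); (1,0,2); (1,1,0); (1,1,1); (1,1,2)}
[PSO] allowed = {(0,0,0); (0,0,1); (0,0,2); (0,1,0); (0,1,1); (0,1,2); (1,0,0); (1,0,1); (1,0,2); (1,1,0); (1,1,1); (1,1,2)}
target (0,0,0) ∈ {TSO,PSO}

SC:no TSO:yes PSO:yes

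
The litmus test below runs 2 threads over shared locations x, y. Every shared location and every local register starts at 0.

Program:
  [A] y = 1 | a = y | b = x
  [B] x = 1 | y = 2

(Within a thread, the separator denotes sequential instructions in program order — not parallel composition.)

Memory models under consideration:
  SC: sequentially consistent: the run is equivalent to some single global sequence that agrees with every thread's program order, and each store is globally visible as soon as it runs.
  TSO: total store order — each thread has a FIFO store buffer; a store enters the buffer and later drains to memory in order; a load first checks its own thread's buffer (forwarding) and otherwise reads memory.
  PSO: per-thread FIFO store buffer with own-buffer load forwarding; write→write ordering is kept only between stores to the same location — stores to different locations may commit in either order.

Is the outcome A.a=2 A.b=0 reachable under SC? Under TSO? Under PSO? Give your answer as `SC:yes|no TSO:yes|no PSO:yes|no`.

outcome vector order: (A.a,A.b)
[SC] allowed = {<1 0> <1 1> <2 1>}
[TSO] allowed = {<1 0> <1 1> <2 1>}
[PSO] allowed = {<1 0> <1 1> <2 0> <2 1>}
target <2 0> ∈ {PSO}

SC:no TSO:no PSO:yes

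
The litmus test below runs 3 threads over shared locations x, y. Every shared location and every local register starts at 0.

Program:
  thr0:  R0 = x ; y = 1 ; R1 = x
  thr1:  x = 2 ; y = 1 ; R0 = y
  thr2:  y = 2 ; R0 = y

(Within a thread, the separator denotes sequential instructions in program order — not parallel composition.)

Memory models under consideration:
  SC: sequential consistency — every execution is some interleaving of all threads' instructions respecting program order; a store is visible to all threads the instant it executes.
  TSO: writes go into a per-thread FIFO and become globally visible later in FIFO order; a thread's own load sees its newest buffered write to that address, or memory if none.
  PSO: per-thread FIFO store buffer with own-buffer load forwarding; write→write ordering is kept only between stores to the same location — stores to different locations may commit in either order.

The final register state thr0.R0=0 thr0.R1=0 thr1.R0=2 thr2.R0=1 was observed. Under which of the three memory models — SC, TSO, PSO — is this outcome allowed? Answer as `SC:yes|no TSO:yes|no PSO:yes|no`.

outcome vector order: (thr0.R0,thr0.R1,thr1.R0,thr2.R0)
SC: 11 outcomes — {<0 0 1 1>; <0 0 1 2>; <0 0 2 2>; <0 2 1 1>; <0 2 1 2>; <0 2 2 1>; <0 2 2 2>; <2 2 1 1>; <2 2 1 2>; <2 2 2 1>; <2 2 2 2>}
TSO: 12 outcomes — {<0 0 1 1>; <0 0 1 2>; <0 0 2 1>; <0 0 2 2>; <0 2 1 1>; <0 2 1 2>; <0 2 2 1>; <0 2 2 2>; <2 2 1 1>; <2 2 1 2>; <2 2 2 1>; <2 2 2 2>}
PSO: 12 outcomes — {<0 0 1 1>; <0 0 1 2>; <0 0 2 1>; <0 0 2 2>; <0 2 1 1>; <0 2 1 2>; <0 2 2 1>; <0 2 2 2>; <2 2 1 1>; <2 2 1 2>; <2 2 2 1>; <2 2 2 2>}
target <0 0 2 1> ∈ {TSO,PSO}

SC:no TSO:yes PSO:yes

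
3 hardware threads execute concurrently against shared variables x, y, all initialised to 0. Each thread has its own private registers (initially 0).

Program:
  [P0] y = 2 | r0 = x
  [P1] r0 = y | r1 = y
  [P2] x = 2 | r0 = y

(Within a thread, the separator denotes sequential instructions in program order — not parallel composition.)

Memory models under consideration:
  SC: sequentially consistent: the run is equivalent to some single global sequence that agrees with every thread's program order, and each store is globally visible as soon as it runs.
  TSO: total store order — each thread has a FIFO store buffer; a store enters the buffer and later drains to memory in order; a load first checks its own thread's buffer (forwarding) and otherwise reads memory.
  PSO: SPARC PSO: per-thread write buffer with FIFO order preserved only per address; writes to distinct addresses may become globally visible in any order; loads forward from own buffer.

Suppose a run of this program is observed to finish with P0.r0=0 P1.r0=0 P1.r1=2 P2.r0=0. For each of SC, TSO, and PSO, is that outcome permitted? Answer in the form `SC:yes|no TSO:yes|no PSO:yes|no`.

outcome vector order: (P0.r0,P1.r0,P1.r1,P2.r0)
under SC → <0 0 0 2>, <0 0 2 2>, <0 2 2 2>, <2 0 0 0>, <2 0 0 2>, <2 0 2 0>, <2 0 2 2>, <2 2 2 0>, <2 2 2 2>
under TSO → <0 0 0 0>, <0 0 0 2>, <0 0 2 0>, <0 0 2 2>, <0 2 2 0>, <0 2 2 2>, <2 0 0 0>, <2 0 0 2>, <2 0 2 0>, <2 0 2 2>, <2 2 2 0>, <2 2 2 2>
under PSO → <0 0 0 0>, <0 0 0 2>, <0 0 2 0>, <0 0 2 2>, <0 2 2 0>, <0 2 2 2>, <2 0 0 0>, <2 0 0 2>, <2 0 2 0>, <2 0 2 2>, <2 2 2 0>, <2 2 2 2>
target <0 0 2 0> ∈ {TSO,PSO}

SC:no TSO:yes PSO:yes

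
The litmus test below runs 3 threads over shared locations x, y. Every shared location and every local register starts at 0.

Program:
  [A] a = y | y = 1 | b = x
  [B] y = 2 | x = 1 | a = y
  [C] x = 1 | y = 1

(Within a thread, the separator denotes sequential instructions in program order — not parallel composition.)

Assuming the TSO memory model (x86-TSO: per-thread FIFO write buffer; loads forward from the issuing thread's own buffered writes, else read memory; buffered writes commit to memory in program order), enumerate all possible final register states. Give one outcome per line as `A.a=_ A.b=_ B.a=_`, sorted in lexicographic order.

outcome vector order: (A.a,A.b,B.a)
|TSO outcomes| = 10

A.a=0 A.b=0 B.a=1
A.a=0 A.b=0 B.a=2
A.a=0 A.b=1 B.a=1
A.a=0 A.b=1 B.a=2
A.a=1 A.b=1 B.a=1
A.a=1 A.b=1 B.a=2
A.a=2 A.b=0 B.a=1
A.a=2 A.b=0 B.a=2
A.a=2 A.b=1 B.a=1
A.a=2 A.b=1 B.a=2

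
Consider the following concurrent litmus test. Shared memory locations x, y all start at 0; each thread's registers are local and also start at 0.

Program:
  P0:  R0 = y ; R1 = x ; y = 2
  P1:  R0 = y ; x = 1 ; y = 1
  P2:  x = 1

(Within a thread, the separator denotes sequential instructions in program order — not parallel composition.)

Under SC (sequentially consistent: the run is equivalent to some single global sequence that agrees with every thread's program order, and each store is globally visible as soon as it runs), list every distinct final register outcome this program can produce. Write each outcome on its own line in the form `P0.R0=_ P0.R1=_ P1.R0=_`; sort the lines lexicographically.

outcome vector order: (P0.R0,P0.R1,P1.R0)
|SC outcomes| = 5

P0.R0=0 P0.R1=0 P1.R0=0
P0.R0=0 P0.R1=0 P1.R0=2
P0.R0=0 P0.R1=1 P1.R0=0
P0.R0=0 P0.R1=1 P1.R0=2
P0.R0=1 P0.R1=1 P1.R0=0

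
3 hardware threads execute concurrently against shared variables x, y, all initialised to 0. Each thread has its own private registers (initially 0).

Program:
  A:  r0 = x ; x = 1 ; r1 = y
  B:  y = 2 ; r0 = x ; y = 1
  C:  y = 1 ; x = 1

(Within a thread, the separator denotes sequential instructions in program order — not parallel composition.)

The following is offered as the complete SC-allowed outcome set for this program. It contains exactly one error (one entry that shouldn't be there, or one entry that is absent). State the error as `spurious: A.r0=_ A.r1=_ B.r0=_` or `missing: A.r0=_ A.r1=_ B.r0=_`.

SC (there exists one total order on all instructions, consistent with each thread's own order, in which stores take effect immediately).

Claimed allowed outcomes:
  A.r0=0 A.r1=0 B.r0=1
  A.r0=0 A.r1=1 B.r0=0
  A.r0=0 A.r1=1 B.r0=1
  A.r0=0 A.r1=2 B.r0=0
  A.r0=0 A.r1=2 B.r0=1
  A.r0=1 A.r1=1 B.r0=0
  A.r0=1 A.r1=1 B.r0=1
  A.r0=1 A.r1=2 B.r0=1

outcome vector order: (A.r0,A.r1,B.r0)
under SC → (0,0,1) (0,1,0) (0,1,1) (0,2,0) (0,2,1) (1,1,0) (1,1,1) (1,2,0) (1,2,1)
SC∖claimed = {(1,2,0)}

missing: A.r0=1 A.r1=2 B.r0=0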